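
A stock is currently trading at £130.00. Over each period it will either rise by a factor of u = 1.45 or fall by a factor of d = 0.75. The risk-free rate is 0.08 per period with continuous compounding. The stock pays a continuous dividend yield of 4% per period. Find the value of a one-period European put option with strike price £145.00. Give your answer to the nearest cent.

Per-period risk-free factor R = e^0.08 = 1.0833; dividend-adjusted growth = e^(0.08−0.04) = 1.0408.
Risk-neutral probability p = (1.0408 − 0.75)/(1.45 − 0.75) = 0.2908/0.7000 = 0.4154
Terminal stock prices: S_u = 188.5, S_d = 97.5
Terminal payoffs (K − S): max(-43.5, 0) = 0, max(47.5, 0) = 47.5
Node 0 (S = 130): V_0 = e^(−0.08)·[0.4154·0.0000 + 0.5846·47.5000] = 25.6316

£25.63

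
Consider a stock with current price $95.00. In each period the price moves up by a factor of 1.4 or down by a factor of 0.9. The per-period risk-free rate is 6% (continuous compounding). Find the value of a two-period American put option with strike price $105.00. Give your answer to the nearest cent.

Risk-neutral probability p = (e^0.06 − 0.9)/(1.4 − 0.9) = 0.1618/0.5000 = 0.3237
Terminal stock prices: S_uu = 186.2, S_ud = 119.7, S_dd = 76.95
Terminal payoffs (K − S): max(-81.2, 0) = 0, max(-14.7, 0) = 0, max(28.05, 0) = 28.05
Node u (S = 133): continuation = e^(−0.06)·[0.3237·0.0000 + 0.6763·0.0000] = 0.0000; exercise value = 0.0000 ≤ continuation, so V_u = 0.0000
Node d (S = 85.5): continuation = e^(−0.06)·[0.3237·0.0000 + 0.6763·28.0500] = 17.8662; exercise value = 19.5000 > continuation, so V_d = 19.5000 (exercise)
Node 0 (S = 95): continuation = e^(−0.06)·[0.3237·0.0000 + 0.6763·19.5000] = 12.4203; exercise value = 10.0000 ≤ continuation, so V_0 = 12.4203

$12.42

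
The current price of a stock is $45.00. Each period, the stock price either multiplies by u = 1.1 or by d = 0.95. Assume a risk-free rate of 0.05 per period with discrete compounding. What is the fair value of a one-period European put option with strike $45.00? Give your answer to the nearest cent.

$0.71

Risk-neutral probability p = (1 + 0.05 − 0.95)/(1.1 − 0.95) = 0.1000/0.1500 = 0.6667
Terminal stock prices: S_u = 49.5, S_d = 42.75
Terminal payoffs (K − S): max(-4.5, 0) = 0, max(2.25, 0) = 2.25
Node 0 (S = 45): V_0 = 1/1.05·[0.6667·0.0000 + 0.3333·2.2500] = 0.7143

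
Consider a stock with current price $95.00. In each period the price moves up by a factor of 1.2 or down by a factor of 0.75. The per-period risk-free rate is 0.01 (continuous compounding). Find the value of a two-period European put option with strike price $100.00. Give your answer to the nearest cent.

Risk-neutral probability p = (e^0.01 − 0.75)/(1.2 − 0.75) = 0.2601/0.4500 = 0.5779
Terminal stock prices: S_uu = 136.8, S_ud = 85.5, S_dd = 53.44
Terminal payoffs (K − S): max(-36.8, 0) = 0, max(14.5, 0) = 14.5, max(46.56, 0) = 46.56
Node u (S = 114): V_u = e^(−0.01)·[0.5779·0.0000 + 0.4221·14.5000] = 6.0597
Node d (S = 71.25): V_d = e^(−0.01)·[0.5779·14.5000 + 0.4221·46.5625] = 27.7550
Node 0 (S = 95): V_0 = e^(−0.01)·[0.5779·6.0597 + 0.4221·27.7550] = 15.0661

$15.07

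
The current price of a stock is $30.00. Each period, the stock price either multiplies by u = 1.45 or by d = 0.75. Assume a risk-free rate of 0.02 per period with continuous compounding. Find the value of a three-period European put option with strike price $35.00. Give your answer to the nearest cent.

Risk-neutral probability p = (e^0.02 − 0.75)/(1.45 − 0.75) = 0.2702/0.7000 = 0.3860
Terminal stock prices: S_uuu = 91.46, S_uud = 47.31, S_udd = 24.47, S_ddd = 12.66
Terminal payoffs (K − S): max(-56.46, 0) = 0, max(-12.31, 0) = 0, max(10.53, 0) = 10.53, max(22.34, 0) = 22.34
Node uu (S = 63.08): V_uu = e^(−0.02)·[0.3860·0.0000 + 0.6140·0.0000] = 0.0000
Node ud (S = 32.62): V_ud = e^(−0.02)·[0.3860·0.0000 + 0.6140·10.5312] = 6.3381
Node dd (S = 16.88): V_dd = e^(−0.02)·[0.3860·10.5312 + 0.6140·22.3438] = 17.4320
Node u (S = 43.5): V_u = e^(−0.02)·[0.3860·0.0000 + 0.6140·6.3381] = 3.8145
Node d (S = 22.5): V_d = e^(−0.02)·[0.3860·6.3381 + 0.6140·17.4320] = 12.8893
Node 0 (S = 30): V_0 = e^(−0.02)·[0.3860·3.8145 + 0.6140·12.8893] = 9.2006

$9.20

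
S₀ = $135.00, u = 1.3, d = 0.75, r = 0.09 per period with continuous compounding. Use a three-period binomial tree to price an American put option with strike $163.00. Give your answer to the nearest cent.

Risk-neutral probability p = (e^0.09 − 0.75)/(1.3 − 0.75) = 0.3442/0.5500 = 0.6258
Terminal stock prices: S_uuu = 296.6, S_uud = 171.1, S_udd = 98.72, S_ddd = 56.95
Terminal payoffs (K − S): max(-133.6, 0) = 0, max(-8.113, 0) = 0, max(64.28, 0) = 64.28, max(106, 0) = 106
Node uu (S = 228.2): continuation = e^(−0.09)·[0.6258·0.0000 + 0.3742·0.0000] = 0.0000; exercise value = 0.0000 ≤ continuation, so V_uu = 0.0000
Node ud (S = 131.6): continuation = e^(−0.09)·[0.6258·0.0000 + 0.3742·64.2812] = 21.9854; exercise value = 31.3750 > continuation, so V_ud = 31.3750 (exercise)
Node dd (S = 75.94): continuation = e^(−0.09)·[0.6258·64.2812 + 0.3742·106.0469] = 73.0333; exercise value = 87.0625 > continuation, so V_dd = 87.0625 (exercise)
Node u (S = 175.5): continuation = e^(−0.09)·[0.6258·0.0000 + 0.3742·31.3750] = 10.7309; exercise value = 0.0000 ≤ continuation, so V_u = 10.7309
Node d (S = 101.2): continuation = e^(−0.09)·[0.6258·31.3750 + 0.3742·87.0625] = 47.7208; exercise value = 61.7500 > continuation, so V_d = 61.7500 (exercise)
Node 0 (S = 135): continuation = e^(−0.09)·[0.6258·10.7309 + 0.3742·61.7500] = 27.2568; exercise value = 28.0000 > continuation, so V_0 = 28.0000 (exercise)

$28.00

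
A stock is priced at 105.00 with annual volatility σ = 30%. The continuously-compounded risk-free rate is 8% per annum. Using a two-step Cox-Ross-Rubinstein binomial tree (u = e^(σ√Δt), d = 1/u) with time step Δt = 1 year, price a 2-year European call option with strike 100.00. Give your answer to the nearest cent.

26.70

CRR parameters: u = e^(σ√Δt) = e^(0.3·√1) = 1.3499, d = 1/u = 0.7408
Per-period rate: rΔt = 0.08·1 = 0.08, so R = e^0.08 = 1.0833
Risk-neutral probability p = (e^0.08 − 0.7408)/(1.3499 − 0.7408) = 0.3425/0.6090 = 0.5623
Terminal stock prices: S_uu = 191.3, S_ud = 105, S_dd = 57.63
Terminal payoffs (S − K): max(91.32, 0) = 91.32, max(5, 0) = 5, max(-42.37, 0) = 0
Node u (S = 141.7): V_u = e^(−0.08)·[0.5623·91.3225 + 0.4377·5.0000] = 49.4235
Node d (S = 77.79): V_d = e^(−0.08)·[0.5623·5.0000 + 0.4377·0.0000] = 2.5954
Node 0 (S = 105): V_0 = e^(−0.08)·[0.5623·49.4235 + 0.4377·2.5954] = 26.7032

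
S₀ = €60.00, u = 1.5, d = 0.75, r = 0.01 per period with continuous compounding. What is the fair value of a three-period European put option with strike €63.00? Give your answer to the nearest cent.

Risk-neutral probability p = (e^0.01 − 0.75)/(1.5 − 0.75) = 0.2601/0.7500 = 0.3467
Terminal stock prices: S_uuu = 202.5, S_uud = 101.2, S_udd = 50.62, S_ddd = 25.31
Terminal payoffs (K − S): max(-139.5, 0) = 0, max(-38.25, 0) = 0, max(12.38, 0) = 12.38, max(37.69, 0) = 37.69
Node uu (S = 135): V_uu = e^(−0.01)·[0.3467·0.0000 + 0.6533·0.0000] = 0.0000
Node ud (S = 67.5): V_ud = e^(−0.01)·[0.3467·0.0000 + 0.6533·12.3750] = 8.0037
Node dd (S = 33.75): V_dd = e^(−0.01)·[0.3467·12.3750 + 0.6533·37.6875] = 28.6231
Node u (S = 90): V_u = e^(−0.01)·[0.3467·0.0000 + 0.6533·8.0037] = 5.1765
Node d (S = 45): V_d = e^(−0.01)·[0.3467·8.0037 + 0.6533·28.6231] = 21.2600
Node 0 (S = 60): V_0 = e^(−0.01)·[0.3467·5.1765 + 0.6533·21.2600] = 15.5273

€15.53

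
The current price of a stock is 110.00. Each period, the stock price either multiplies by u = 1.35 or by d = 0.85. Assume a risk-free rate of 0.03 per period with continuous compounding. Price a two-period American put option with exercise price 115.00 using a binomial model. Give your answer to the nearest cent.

13.66

Risk-neutral probability p = (e^0.03 − 0.85)/(1.35 − 0.85) = 0.1805/0.5000 = 0.3609
Terminal stock prices: S_uu = 200.5, S_ud = 126.2, S_dd = 79.47
Terminal payoffs (K − S): max(-85.48, 0) = 0, max(-11.22, 0) = 0, max(35.53, 0) = 35.53
Node u (S = 148.5): continuation = e^(−0.03)·[0.3609·0.0000 + 0.6391·0.0000] = 0.0000; exercise value = 0.0000 ≤ continuation, so V_u = 0.0000
Node d (S = 93.5): continuation = e^(−0.03)·[0.3609·0.0000 + 0.6391·35.5250] = 22.0327; exercise value = 21.5000 ≤ continuation, so V_d = 22.0327
Node 0 (S = 110): continuation = e^(−0.03)·[0.3609·0.0000 + 0.6391·22.0327] = 13.6648; exercise value = 5.0000 ≤ continuation, so V_0 = 13.6648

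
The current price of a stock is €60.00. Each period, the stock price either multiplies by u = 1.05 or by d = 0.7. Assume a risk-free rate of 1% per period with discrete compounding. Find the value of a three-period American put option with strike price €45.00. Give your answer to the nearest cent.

€0.52

Risk-neutral probability p = (1 + 0.01 − 0.7)/(1.05 − 0.7) = 0.3100/0.3500 = 0.8857
Terminal stock prices: S_uuu = 69.46, S_uud = 46.3, S_udd = 30.87, S_ddd = 20.58
Terminal payoffs (K − S): max(-24.46, 0) = 0, max(-1.305, 0) = 0, max(14.13, 0) = 14.13, max(24.42, 0) = 24.42
Node uu (S = 66.15): continuation = 1/1.01·[0.8857·0.0000 + 0.1143·0.0000] = 0.0000; exercise value = 0.0000 ≤ continuation, so V_uu = 0.0000
Node ud (S = 44.1): continuation = 1/1.01·[0.8857·0.0000 + 0.1143·14.1300] = 1.5989; exercise value = 0.9000 ≤ continuation, so V_ud = 1.5989
Node dd (S = 29.4): continuation = 1/1.01·[0.8857·14.1300 + 0.1143·24.4200] = 15.1545; exercise value = 15.6000 > continuation, so V_dd = 15.6000 (exercise)
Node u (S = 63): continuation = 1/1.01·[0.8857·0.0000 + 0.1143·1.5989] = 0.1809; exercise value = 0.0000 ≤ continuation, so V_u = 0.1809
Node d (S = 42): continuation = 1/1.01·[0.8857·1.5989 + 0.1143·15.6000] = 3.1673; exercise value = 3.0000 ≤ continuation, so V_d = 3.1673
Node 0 (S = 60): continuation = 1/1.01·[0.8857·0.1809 + 0.1143·3.1673] = 0.5171; exercise value = 0.0000 ≤ continuation, so V_0 = 0.5171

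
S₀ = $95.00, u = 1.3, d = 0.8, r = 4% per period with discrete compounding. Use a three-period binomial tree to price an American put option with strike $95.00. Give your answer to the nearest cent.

Risk-neutral probability p = (1 + 0.04 − 0.8)/(1.3 − 0.8) = 0.2400/0.5000 = 0.4800
Terminal stock prices: S_uuu = 208.7, S_uud = 128.4, S_udd = 79.04, S_ddd = 48.64
Terminal payoffs (K − S): max(-113.7, 0) = 0, max(-33.44, 0) = 0, max(15.96, 0) = 15.96, max(46.36, 0) = 46.36
Node uu (S = 160.6): continuation = 1/1.04·[0.4800·0.0000 + 0.5200·0.0000] = 0.0000; exercise value = 0.0000 ≤ continuation, so V_uu = 0.0000
Node ud (S = 98.8): continuation = 1/1.04·[0.4800·0.0000 + 0.5200·15.9600] = 7.9800; exercise value = 0.0000 ≤ continuation, so V_ud = 7.9800
Node dd (S = 60.8): continuation = 1/1.04·[0.4800·15.9600 + 0.5200·46.3600] = 30.5462; exercise value = 34.2000 > continuation, so V_dd = 34.2000 (exercise)
Node u (S = 123.5): continuation = 1/1.04·[0.4800·0.0000 + 0.5200·7.9800] = 3.9900; exercise value = 0.0000 ≤ continuation, so V_u = 3.9900
Node d (S = 76): continuation = 1/1.04·[0.4800·7.9800 + 0.5200·34.2000] = 20.7831; exercise value = 19.0000 ≤ continuation, so V_d = 20.7831
Node 0 (S = 95): continuation = 1/1.04·[0.4800·3.9900 + 0.5200·20.7831] = 12.2331; exercise value = 0.0000 ≤ continuation, so V_0 = 12.2331

$12.23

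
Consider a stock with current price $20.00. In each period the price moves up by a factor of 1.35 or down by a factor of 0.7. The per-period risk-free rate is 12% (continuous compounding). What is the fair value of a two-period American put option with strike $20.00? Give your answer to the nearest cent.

$2.02

Risk-neutral probability p = (e^0.12 − 0.7)/(1.35 − 0.7) = 0.4275/0.6500 = 0.6577
Terminal stock prices: S_uu = 36.45, S_ud = 18.9, S_dd = 9.8
Terminal payoffs (K − S): max(-16.45, 0) = 0, max(1.1, 0) = 1.1, max(10.2, 0) = 10.2
Node u (S = 27): continuation = e^(−0.12)·[0.6577·0.0000 + 0.3423·1.1000] = 0.3340; exercise value = 0.0000 ≤ continuation, so V_u = 0.3340
Node d (S = 14): continuation = e^(−0.12)·[0.6577·1.1000 + 0.3423·10.2000] = 3.7384; exercise value = 6.0000 > continuation, so V_d = 6.0000 (exercise)
Node 0 (S = 20): continuation = e^(−0.12)·[0.6577·0.3340 + 0.3423·6.0000] = 2.0164; exercise value = 0.0000 ≤ continuation, so V_0 = 2.0164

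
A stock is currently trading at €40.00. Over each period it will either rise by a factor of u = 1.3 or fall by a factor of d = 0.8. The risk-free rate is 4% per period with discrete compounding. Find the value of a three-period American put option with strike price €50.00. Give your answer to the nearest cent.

Risk-neutral probability p = (1 + 0.04 − 0.8)/(1.3 − 0.8) = 0.2400/0.5000 = 0.4800
Terminal stock prices: S_uuu = 87.88, S_uud = 54.08, S_udd = 33.28, S_ddd = 20.48
Terminal payoffs (K − S): max(-37.88, 0) = 0, max(-4.08, 0) = 0, max(16.72, 0) = 16.72, max(29.52, 0) = 29.52
Node uu (S = 67.6): continuation = 1/1.04·[0.4800·0.0000 + 0.5200·0.0000] = 0.0000; exercise value = 0.0000 ≤ continuation, so V_uu = 0.0000
Node ud (S = 41.6): continuation = 1/1.04·[0.4800·0.0000 + 0.5200·16.7200] = 8.3600; exercise value = 8.4000 > continuation, so V_ud = 8.4000 (exercise)
Node dd (S = 25.6): continuation = 1/1.04·[0.4800·16.7200 + 0.5200·29.5200] = 22.4769; exercise value = 24.4000 > continuation, so V_dd = 24.4000 (exercise)
Node u (S = 52): continuation = 1/1.04·[0.4800·0.0000 + 0.5200·8.4000] = 4.2000; exercise value = 0.0000 ≤ continuation, so V_u = 4.2000
Node d (S = 32): continuation = 1/1.04·[0.4800·8.4000 + 0.5200·24.4000] = 16.0769; exercise value = 18.0000 > continuation, so V_d = 18.0000 (exercise)
Node 0 (S = 40): continuation = 1/1.04·[0.4800·4.2000 + 0.5200·18.0000] = 10.9385; exercise value = 10.0000 ≤ continuation, so V_0 = 10.9385

€10.94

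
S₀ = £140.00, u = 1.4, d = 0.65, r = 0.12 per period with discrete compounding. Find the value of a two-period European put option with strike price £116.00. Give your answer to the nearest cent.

£6.32

Risk-neutral probability p = (1 + 0.12 − 0.65)/(1.4 − 0.65) = 0.4700/0.7500 = 0.6267
Terminal stock prices: S_uu = 274.4, S_ud = 127.4, S_dd = 59.15
Terminal payoffs (K − S): max(-158.4, 0) = 0, max(-11.4, 0) = 0, max(56.85, 0) = 56.85
Node u (S = 196): V_u = 1/1.12·[0.6267·0.0000 + 0.3733·0.0000] = 0.0000
Node d (S = 91): V_d = 1/1.12·[0.6267·0.0000 + 0.3733·56.8500] = 18.9500
Node 0 (S = 140): V_0 = 1/1.12·[0.6267·0.0000 + 0.3733·18.9500] = 6.3167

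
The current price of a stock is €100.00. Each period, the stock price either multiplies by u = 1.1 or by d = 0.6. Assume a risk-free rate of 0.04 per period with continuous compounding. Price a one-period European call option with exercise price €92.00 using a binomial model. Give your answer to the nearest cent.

Risk-neutral probability p = (e^0.04 − 0.6)/(1.1 − 0.6) = 0.4408/0.5000 = 0.8816
Terminal stock prices: S_u = 110, S_d = 60
Terminal payoffs (S − K): max(18, 0) = 18, max(-32, 0) = 0
Node 0 (S = 100): V_0 = e^(−0.04)·[0.8816·18.0000 + 0.1184·0.0000] = 15.2469

€15.25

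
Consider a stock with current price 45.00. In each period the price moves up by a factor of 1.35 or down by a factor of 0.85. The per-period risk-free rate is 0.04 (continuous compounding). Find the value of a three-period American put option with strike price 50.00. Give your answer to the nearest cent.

Risk-neutral probability p = (e^0.04 − 0.85)/(1.35 − 0.85) = 0.1908/0.5000 = 0.3816
Terminal stock prices: S_uuu = 110.7, S_uud = 69.71, S_udd = 43.89, S_ddd = 27.64
Terminal payoffs (K − S): max(-60.72, 0) = 0, max(-19.71, 0) = 0, max(6.108, 0) = 6.108, max(22.36, 0) = 22.36
Node uu (S = 82.01): continuation = e^(−0.04)·[0.3816·0.0000 + 0.6184·0.0000] = 0.0000; exercise value = 0.0000 ≤ continuation, so V_uu = 0.0000
Node ud (S = 51.64): continuation = e^(−0.04)·[0.3816·0.0000 + 0.6184·6.1081] = 3.6290; exercise value = 0.0000 ≤ continuation, so V_ud = 3.6290
Node dd (S = 32.51): continuation = e^(−0.04)·[0.3816·6.1081 + 0.6184·22.3644] = 15.5270; exercise value = 17.4875 > continuation, so V_dd = 17.4875 (exercise)
Node u (S = 60.75): continuation = e^(−0.04)·[0.3816·0.0000 + 0.6184·3.6290] = 2.1561; exercise value = 0.0000 ≤ continuation, so V_u = 2.1561
Node d (S = 38.25): continuation = e^(−0.04)·[0.3816·3.6290 + 0.6184·17.4875] = 11.7205; exercise value = 11.7500 > continuation, so V_d = 11.7500 (exercise)
Node 0 (S = 45): continuation = e^(−0.04)·[0.3816·2.1561 + 0.6184·11.7500] = 7.7716; exercise value = 5.0000 ≤ continuation, so V_0 = 7.7716

7.77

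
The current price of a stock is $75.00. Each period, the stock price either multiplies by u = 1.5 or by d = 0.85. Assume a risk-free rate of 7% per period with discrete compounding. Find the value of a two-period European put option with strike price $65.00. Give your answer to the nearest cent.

Risk-neutral probability p = (1 + 0.07 − 0.85)/(1.5 − 0.85) = 0.2200/0.6500 = 0.3385
Terminal stock prices: S_uu = 168.8, S_ud = 95.62, S_dd = 54.19
Terminal payoffs (K − S): max(-103.8, 0) = 0, max(-30.62, 0) = 0, max(10.81, 0) = 10.81
Node u (S = 112.5): V_u = 1/1.07·[0.3385·0.0000 + 0.6615·0.0000] = 0.0000
Node d (S = 63.75): V_d = 1/1.07·[0.3385·0.0000 + 0.6615·10.8125] = 6.6849
Node 0 (S = 75): V_0 = 1/1.07·[0.3385·0.0000 + 0.6615·6.6849] = 4.1330

$4.13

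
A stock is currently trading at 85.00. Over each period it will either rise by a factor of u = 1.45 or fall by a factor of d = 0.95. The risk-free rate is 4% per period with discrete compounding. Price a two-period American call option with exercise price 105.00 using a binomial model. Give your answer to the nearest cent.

5.51

Risk-neutral probability p = (1 + 0.04 − 0.95)/(1.45 − 0.95) = 0.0900/0.5000 = 0.1800
Terminal stock prices: S_uu = 178.7, S_ud = 117.1, S_dd = 76.71
Terminal payoffs (S − K): max(73.71, 0) = 73.71, max(12.09, 0) = 12.09, max(-28.29, 0) = 0
Node u (S = 123.2): continuation = 1/1.04·[0.1800·73.7125 + 0.8200·12.0875] = 22.2885; exercise value = 18.2500 ≤ continuation, so V_u = 22.2885
Node d (S = 80.75): continuation = 1/1.04·[0.1800·12.0875 + 0.8200·0.0000] = 2.0921; exercise value = 0.0000 ≤ continuation, so V_d = 2.0921
Node 0 (S = 85): continuation = 1/1.04·[0.1800·22.2885 + 0.8200·2.0921] = 5.5071; exercise value = 0.0000 ≤ continuation, so V_0 = 5.5071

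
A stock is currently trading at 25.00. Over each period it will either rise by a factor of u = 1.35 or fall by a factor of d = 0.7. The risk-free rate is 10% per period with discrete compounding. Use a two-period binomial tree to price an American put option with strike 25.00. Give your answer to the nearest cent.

Risk-neutral probability p = (1 + 0.1 − 0.7)/(1.35 − 0.7) = 0.4000/0.6500 = 0.6154
Terminal stock prices: S_uu = 45.56, S_ud = 23.62, S_dd = 12.25
Terminal payoffs (K − S): max(-20.56, 0) = 0, max(1.375, 0) = 1.375, max(12.75, 0) = 12.75
Node u (S = 33.75): continuation = 1/1.1·[0.6154·0.0000 + 0.3846·1.3750] = 0.4808; exercise value = 0.0000 ≤ continuation, so V_u = 0.4808
Node d (S = 17.5): continuation = 1/1.1·[0.6154·1.3750 + 0.3846·12.7500] = 5.2273; exercise value = 7.5000 > continuation, so V_d = 7.5000 (exercise)
Node 0 (S = 25): continuation = 1/1.1·[0.6154·0.4808 + 0.3846·7.5000] = 2.8913; exercise value = 0.0000 ≤ continuation, so V_0 = 2.8913

2.89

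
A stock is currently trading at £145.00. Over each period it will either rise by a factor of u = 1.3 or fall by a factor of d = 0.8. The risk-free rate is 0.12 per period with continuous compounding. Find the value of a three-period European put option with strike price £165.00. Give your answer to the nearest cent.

£9.84

Risk-neutral probability p = (e^0.12 − 0.8)/(1.3 − 0.8) = 0.3275/0.5000 = 0.6550
Terminal stock prices: S_uuu = 318.6, S_uud = 196, S_udd = 120.6, S_ddd = 74.24
Terminal payoffs (K − S): max(-153.6, 0) = 0, max(-31.04, 0) = 0, max(44.36, 0) = 44.36, max(90.76, 0) = 90.76
Node uu (S = 245.1): V_uu = e^(−0.12)·[0.6550·0.0000 + 0.3450·0.0000] = 0.0000
Node ud (S = 150.8): V_ud = e^(−0.12)·[0.6550·0.0000 + 0.3450·44.3600] = 13.5739
Node dd (S = 92.8): V_dd = e^(−0.12)·[0.6550·44.3600 + 0.3450·90.7600] = 53.5419
Node u (S = 188.5): V_u = e^(−0.12)·[0.6550·0.0000 + 0.3450·13.5739] = 4.1535
Node d (S = 116): V_d = e^(−0.12)·[0.6550·13.5739 + 0.3450·53.5419] = 24.2689
Node 0 (S = 145): V_0 = e^(−0.12)·[0.6550·4.1535 + 0.3450·24.2689] = 9.8390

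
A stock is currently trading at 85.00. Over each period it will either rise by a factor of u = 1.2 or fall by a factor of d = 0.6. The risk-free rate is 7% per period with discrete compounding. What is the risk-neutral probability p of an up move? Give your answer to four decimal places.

p = 0.7833

Risk-neutral probability p = (1 + 0.07 − 0.6)/(1.2 − 0.6) = 0.4700/0.6000 = 0.7833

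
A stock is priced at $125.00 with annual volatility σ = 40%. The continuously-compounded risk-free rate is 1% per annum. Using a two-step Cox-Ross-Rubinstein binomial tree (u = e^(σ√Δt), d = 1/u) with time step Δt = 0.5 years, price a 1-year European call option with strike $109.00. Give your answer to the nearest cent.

$28.95

CRR parameters: u = e^(σ√Δt) = e^(0.4·√0.5) = 1.3269, d = 1/u = 0.7536
Per-period rate: rΔt = 0.01·0.5 = 0.005, so R = e^0.005 = 1.0050
Risk-neutral probability p = (e^0.005 − 0.7536)/(1.3269 − 0.7536) = 0.2514/0.5733 = 0.4385
Terminal stock prices: S_uu = 220.1, S_ud = 125, S_dd = 71
Terminal payoffs (S − K): max(111.1, 0) = 111.1, max(16, 0) = 16, max(-38, 0) = 0
Node u (S = 165.9): V_u = e^(−0.005)·[0.4385·111.0818 + 0.5615·16.0000] = 57.4057
Node d (S = 94.2): V_d = e^(−0.005)·[0.4385·16.0000 + 0.5615·0.0000] = 6.9810
Node 0 (S = 125): V_0 = e^(−0.005)·[0.4385·57.4057 + 0.5615·6.9810] = 28.9472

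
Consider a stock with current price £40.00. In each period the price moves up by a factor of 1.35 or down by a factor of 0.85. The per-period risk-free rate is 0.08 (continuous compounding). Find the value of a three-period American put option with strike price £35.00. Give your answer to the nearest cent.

£1.48

Risk-neutral probability p = (e^0.08 − 0.85)/(1.35 − 0.85) = 0.2333/0.5000 = 0.4666
Terminal stock prices: S_uuu = 98.42, S_uud = 61.97, S_udd = 39.01, S_ddd = 24.56
Terminal payoffs (K − S): max(-63.42, 0) = 0, max(-26.97, 0) = 0, max(-4.015, 0) = 0, max(10.44, 0) = 10.44
Node uu (S = 72.9): continuation = e^(−0.08)·[0.4666·0.0000 + 0.5334·0.0000] = 0.0000; exercise value = 0.0000 ≤ continuation, so V_uu = 0.0000
Node ud (S = 45.9): continuation = e^(−0.08)·[0.4666·0.0000 + 0.5334·0.0000] = 0.0000; exercise value = 0.0000 ≤ continuation, so V_ud = 0.0000
Node dd (S = 28.9): continuation = e^(−0.08)·[0.4666·0.0000 + 0.5334·10.4350] = 5.1383; exercise value = 6.1000 > continuation, so V_dd = 6.1000 (exercise)
Node u (S = 54): continuation = e^(−0.08)·[0.4666·0.0000 + 0.5334·0.0000] = 0.0000; exercise value = 0.0000 ≤ continuation, so V_u = 0.0000
Node d (S = 34): continuation = e^(−0.08)·[0.4666·0.0000 + 0.5334·6.1000] = 3.0037; exercise value = 1.0000 ≤ continuation, so V_d = 3.0037
Node 0 (S = 40): continuation = e^(−0.08)·[0.4666·0.0000 + 0.5334·3.0037] = 1.4791; exercise value = 0.0000 ≤ continuation, so V_0 = 1.4791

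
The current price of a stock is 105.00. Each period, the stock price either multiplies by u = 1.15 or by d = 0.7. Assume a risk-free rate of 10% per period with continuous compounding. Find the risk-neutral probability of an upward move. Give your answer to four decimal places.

Risk-neutral probability p = (e^0.1 − 0.7)/(1.15 − 0.7) = 0.4052/0.4500 = 0.9004

p = 0.9004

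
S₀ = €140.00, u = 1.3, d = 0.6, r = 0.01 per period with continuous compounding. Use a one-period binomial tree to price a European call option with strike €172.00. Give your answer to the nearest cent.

Risk-neutral probability p = (e^0.01 − 0.6)/(1.3 − 0.6) = 0.4101/0.7000 = 0.5858
Terminal stock prices: S_u = 182, S_d = 84
Terminal payoffs (S − K): max(10, 0) = 10, max(-88, 0) = 0
Node 0 (S = 140): V_0 = e^(−0.01)·[0.5858·10.0000 + 0.4142·0.0000] = 5.7996

€5.80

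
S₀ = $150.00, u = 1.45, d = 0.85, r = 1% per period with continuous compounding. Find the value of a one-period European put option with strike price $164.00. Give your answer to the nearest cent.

$26.50

Risk-neutral probability p = (e^0.01 − 0.85)/(1.45 − 0.85) = 0.1601/0.6000 = 0.2668
Terminal stock prices: S_u = 217.5, S_d = 127.5
Terminal payoffs (K − S): max(-53.5, 0) = 0, max(36.5, 0) = 36.5
Node 0 (S = 150): V_0 = e^(−0.01)·[0.2668·0.0000 + 0.7332·36.5000] = 26.4973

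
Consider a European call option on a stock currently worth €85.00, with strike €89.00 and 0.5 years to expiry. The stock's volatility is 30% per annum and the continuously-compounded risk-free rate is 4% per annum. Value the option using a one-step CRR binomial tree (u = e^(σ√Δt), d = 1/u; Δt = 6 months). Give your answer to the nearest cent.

CRR parameters: u = e^(σ√Δt) = e^(0.3·√0.5) = 1.2363, d = 1/u = 0.8089
Per-period rate: rΔt = 0.04·0.5 = 0.02, so R = e^0.02 = 1.0202
Risk-neutral probability p = (e^0.02 − 0.8089)/(1.2363 − 0.8089) = 0.2113/0.4275 = 0.4944
Terminal stock prices: S_u = 105.1, S_d = 68.75
Terminal payoffs (S − K): max(16.09, 0) = 16.09, max(-20.25, 0) = 0
Node 0 (S = 85): V_0 = e^(−0.02)·[0.4944·16.0864 + 0.5056·0.0000] = 7.7960

€7.80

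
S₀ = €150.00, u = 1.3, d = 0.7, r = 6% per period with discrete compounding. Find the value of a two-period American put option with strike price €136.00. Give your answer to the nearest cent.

Risk-neutral probability p = (1 + 0.06 − 0.7)/(1.3 − 0.7) = 0.3600/0.6000 = 0.6000
Terminal stock prices: S_uu = 253.5, S_ud = 136.5, S_dd = 73.5
Terminal payoffs (K − S): max(-117.5, 0) = 0, max(-0.5, 0) = 0, max(62.5, 0) = 62.5
Node u (S = 195): continuation = 1/1.06·[0.6000·0.0000 + 0.4000·0.0000] = 0.0000; exercise value = 0.0000 ≤ continuation, so V_u = 0.0000
Node d (S = 105): continuation = 1/1.06·[0.6000·0.0000 + 0.4000·62.5000] = 23.5849; exercise value = 31.0000 > continuation, so V_d = 31.0000 (exercise)
Node 0 (S = 150): continuation = 1/1.06·[0.6000·0.0000 + 0.4000·31.0000] = 11.6981; exercise value = 0.0000 ≤ continuation, so V_0 = 11.6981

€11.70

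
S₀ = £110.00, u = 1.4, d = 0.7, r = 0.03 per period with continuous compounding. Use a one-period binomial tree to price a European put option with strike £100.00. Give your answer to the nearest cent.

Risk-neutral probability p = (e^0.03 − 0.7)/(1.4 − 0.7) = 0.3305/0.7000 = 0.4721
Terminal stock prices: S_u = 154, S_d = 77
Terminal payoffs (K − S): max(-54, 0) = 0, max(23, 0) = 23
Node 0 (S = 110): V_0 = e^(−0.03)·[0.4721·0.0000 + 0.5279·23.0000] = 11.7834

£11.78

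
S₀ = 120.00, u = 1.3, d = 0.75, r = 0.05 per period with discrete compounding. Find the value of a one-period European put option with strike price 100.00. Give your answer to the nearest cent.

4.33

Risk-neutral probability p = (1 + 0.05 − 0.75)/(1.3 − 0.75) = 0.3000/0.5500 = 0.5455
Terminal stock prices: S_u = 156, S_d = 90
Terminal payoffs (K − S): max(-56, 0) = 0, max(10, 0) = 10
Node 0 (S = 120): V_0 = 1/1.05·[0.5455·0.0000 + 0.4545·10.0000] = 4.3290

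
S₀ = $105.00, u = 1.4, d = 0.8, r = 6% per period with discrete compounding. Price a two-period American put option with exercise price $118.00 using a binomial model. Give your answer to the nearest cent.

$18.26

Risk-neutral probability p = (1 + 0.06 − 0.8)/(1.4 − 0.8) = 0.2600/0.6000 = 0.4333
Terminal stock prices: S_uu = 205.8, S_ud = 117.6, S_dd = 67.2
Terminal payoffs (K − S): max(-87.8, 0) = 0, max(0.4, 0) = 0.4, max(50.8, 0) = 50.8
Node u (S = 147): continuation = 1/1.06·[0.4333·0.0000 + 0.5667·0.4000] = 0.2138; exercise value = 0.0000 ≤ continuation, so V_u = 0.2138
Node d (S = 84): continuation = 1/1.06·[0.4333·0.4000 + 0.5667·50.8000] = 27.3208; exercise value = 34.0000 > continuation, so V_d = 34.0000 (exercise)
Node 0 (S = 105): continuation = 1/1.06·[0.4333·0.2138 + 0.5667·34.0000] = 18.2635; exercise value = 13.0000 ≤ continuation, so V_0 = 18.2635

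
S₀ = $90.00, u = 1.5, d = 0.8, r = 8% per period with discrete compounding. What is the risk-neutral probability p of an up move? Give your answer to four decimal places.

p = 0.4000

Risk-neutral probability p = (1 + 0.08 − 0.8)/(1.5 − 0.8) = 0.2800/0.7000 = 0.4000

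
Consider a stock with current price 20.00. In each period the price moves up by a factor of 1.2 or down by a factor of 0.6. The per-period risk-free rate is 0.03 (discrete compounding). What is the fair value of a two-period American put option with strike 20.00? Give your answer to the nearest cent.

3.27

Risk-neutral probability p = (1 + 0.03 − 0.6)/(1.2 − 0.6) = 0.4300/0.6000 = 0.7167
Terminal stock prices: S_uu = 28.8, S_ud = 14.4, S_dd = 7.2
Terminal payoffs (K − S): max(-8.8, 0) = 0, max(5.6, 0) = 5.6, max(12.8, 0) = 12.8
Node u (S = 24): continuation = 1/1.03·[0.7167·0.0000 + 0.2833·5.6000] = 1.5405; exercise value = 0.0000 ≤ continuation, so V_u = 1.5405
Node d (S = 12): continuation = 1/1.03·[0.7167·5.6000 + 0.2833·12.8000] = 7.4175; exercise value = 8.0000 > continuation, so V_d = 8.0000 (exercise)
Node 0 (S = 20): continuation = 1/1.03·[0.7167·1.5405 + 0.2833·8.0000] = 3.2725; exercise value = 0.0000 ≤ continuation, so V_0 = 3.2725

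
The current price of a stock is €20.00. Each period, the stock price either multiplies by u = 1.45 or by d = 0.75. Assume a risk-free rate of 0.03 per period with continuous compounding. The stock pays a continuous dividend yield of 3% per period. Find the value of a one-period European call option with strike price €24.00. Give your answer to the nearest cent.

€1.73

Per-period risk-free factor R = e^0.03 = 1.0305; dividend-adjusted growth = e^(0.03−0.03) = 1.0000.
Risk-neutral probability p = (1.0000 − 0.75)/(1.45 − 0.75) = 0.2500/0.7000 = 0.3571
Terminal stock prices: S_u = 29, S_d = 15
Terminal payoffs (S − K): max(5, 0) = 5, max(-9, 0) = 0
Node 0 (S = 20): V_0 = e^(−0.03)·[0.3571·5.0000 + 0.6429·0.0000] = 1.7329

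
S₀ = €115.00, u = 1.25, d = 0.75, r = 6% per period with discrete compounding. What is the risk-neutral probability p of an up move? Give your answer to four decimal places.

p = 0.6200

Risk-neutral probability p = (1 + 0.06 − 0.75)/(1.25 − 0.75) = 0.3100/0.5000 = 0.6200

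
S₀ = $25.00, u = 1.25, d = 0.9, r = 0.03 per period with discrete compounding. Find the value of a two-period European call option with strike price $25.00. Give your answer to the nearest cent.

Risk-neutral probability p = (1 + 0.03 − 0.9)/(1.25 − 0.9) = 0.1300/0.3500 = 0.3714
Terminal stock prices: S_uu = 39.06, S_ud = 28.12, S_dd = 20.25
Terminal payoffs (S − K): max(14.06, 0) = 14.06, max(3.125, 0) = 3.125, max(-4.75, 0) = 0
Node u (S = 31.25): V_u = 1/1.03·[0.3714·14.0625 + 0.6286·3.1250] = 6.9782
Node d (S = 22.5): V_d = 1/1.03·[0.3714·3.1250 + 0.6286·0.0000] = 1.1269
Node 0 (S = 25): V_0 = 1/1.03·[0.3714·6.9782 + 0.6286·1.1269] = 3.2041

$3.20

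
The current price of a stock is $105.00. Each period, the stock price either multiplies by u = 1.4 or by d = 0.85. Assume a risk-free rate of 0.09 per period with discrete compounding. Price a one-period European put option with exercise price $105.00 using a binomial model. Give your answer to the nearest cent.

Risk-neutral probability p = (1 + 0.09 − 0.85)/(1.4 − 0.85) = 0.2400/0.5500 = 0.4364
Terminal stock prices: S_u = 147, S_d = 89.25
Terminal payoffs (K − S): max(-42, 0) = 0, max(15.75, 0) = 15.75
Node 0 (S = 105): V_0 = 1/1.09·[0.4364·0.0000 + 0.5636·15.7500] = 8.1443

$8.14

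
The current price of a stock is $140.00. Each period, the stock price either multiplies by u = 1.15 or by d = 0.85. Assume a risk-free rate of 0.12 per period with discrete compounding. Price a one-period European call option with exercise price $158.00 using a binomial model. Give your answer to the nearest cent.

Risk-neutral probability p = (1 + 0.12 − 0.85)/(1.15 − 0.85) = 0.2700/0.3000 = 0.9000
Terminal stock prices: S_u = 161, S_d = 119
Terminal payoffs (S − K): max(3, 0) = 3, max(-39, 0) = 0
Node 0 (S = 140): V_0 = 1/1.12·[0.9000·3.0000 + 0.1000·0.0000] = 2.4107

$2.41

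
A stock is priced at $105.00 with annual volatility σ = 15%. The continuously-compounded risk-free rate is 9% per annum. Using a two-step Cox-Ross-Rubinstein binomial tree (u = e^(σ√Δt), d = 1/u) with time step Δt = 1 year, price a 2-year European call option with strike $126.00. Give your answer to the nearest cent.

CRR parameters: u = e^(σ√Δt) = e^(0.15·√1) = 1.1618, d = 1/u = 0.8607
Per-period rate: rΔt = 0.09·1 = 0.09, so R = e^0.09 = 1.0942
Risk-neutral probability p = (e^0.09 − 0.8607)/(1.1618 − 0.8607) = 0.2335/0.3011 = 0.7753
Terminal stock prices: S_uu = 141.7, S_ud = 105, S_dd = 77.79
Terminal payoffs (S − K): max(15.74, 0) = 15.74, max(-21, 0) = 0, max(-48.21, 0) = 0
Node u (S = 122): V_u = e^(−0.09)·[0.7753·15.7352 + 0.2247·0.0000] = 11.1496
Node d (S = 90.37): V_d = e^(−0.09)·[0.7753·0.0000 + 0.2247·0.0000] = 0.0000
Node 0 (S = 105): V_0 = e^(−0.09)·[0.7753·11.1496 + 0.2247·0.0000] = 7.9004

$7.90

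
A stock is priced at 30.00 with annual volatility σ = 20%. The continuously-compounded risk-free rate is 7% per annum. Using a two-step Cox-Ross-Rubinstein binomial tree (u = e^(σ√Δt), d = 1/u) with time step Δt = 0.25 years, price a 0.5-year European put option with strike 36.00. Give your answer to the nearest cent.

4.96

CRR parameters: u = e^(σ√Δt) = e^(0.2·√0.25) = 1.1052, d = 1/u = 0.9048
Per-period rate: rΔt = 0.07·0.25 = 0.0175, so R = e^0.0175 = 1.0177
Risk-neutral probability p = (e^0.0175 − 0.9048)/(1.1052 − 0.9048) = 0.1128/0.2003 = 0.5631
Terminal stock prices: S_uu = 36.64, S_ud = 30, S_dd = 24.56
Terminal payoffs (K − S): max(-0.6421, 0) = 0, max(6, 0) = 6, max(11.44, 0) = 11.44
Node u (S = 33.16): V_u = e^(−0.0175)·[0.5631·0.0000 + 0.4369·6.0000] = 2.5757
Node d (S = 27.15): V_d = e^(−0.0175)·[0.5631·6.0000 + 0.4369·11.4381] = 8.2304
Node 0 (S = 30): V_0 = e^(−0.0175)·[0.5631·2.5757 + 0.4369·8.2304] = 4.9584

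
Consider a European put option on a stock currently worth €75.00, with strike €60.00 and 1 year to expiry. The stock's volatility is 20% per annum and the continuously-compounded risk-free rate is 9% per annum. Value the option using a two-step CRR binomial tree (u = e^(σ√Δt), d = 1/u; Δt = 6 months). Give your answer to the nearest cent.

CRR parameters: u = e^(σ√Δt) = e^(0.2·√0.5) = 1.1519, d = 1/u = 0.8681
Per-period rate: rΔt = 0.09·0.5 = 0.045, so R = e^0.045 = 1.0460
Risk-neutral probability p = (e^0.045 − 0.8681)/(1.1519 − 0.8681) = 0.1779/0.2838 = 0.6269
Terminal stock prices: S_uu = 99.52, S_ud = 75, S_dd = 56.52
Terminal payoffs (K − S): max(-39.52, 0) = 0, max(-15, 0) = 0, max(3.477, 0) = 3.477
Node u (S = 86.39): V_u = e^(−0.045)·[0.6269·0.0000 + 0.3731·0.0000] = 0.0000
Node d (S = 65.11): V_d = e^(−0.045)·[0.6269·0.0000 + 0.3731·3.4771] = 1.2402
Node 0 (S = 75): V_0 = e^(−0.045)·[0.6269·0.0000 + 0.3731·1.2402] = 0.4424

€0.44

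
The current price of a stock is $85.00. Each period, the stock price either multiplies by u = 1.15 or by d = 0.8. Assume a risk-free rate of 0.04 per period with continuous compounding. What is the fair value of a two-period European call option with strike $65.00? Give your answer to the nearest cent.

$25.95

Risk-neutral probability p = (e^0.04 − 0.8)/(1.15 − 0.8) = 0.2408/0.3500 = 0.6880
Terminal stock prices: S_uu = 112.4, S_ud = 78.2, S_dd = 54.4
Terminal payoffs (S − K): max(47.41, 0) = 47.41, max(13.2, 0) = 13.2, max(-10.6, 0) = 0
Node u (S = 97.75): V_u = e^(−0.04)·[0.6880·47.4125 + 0.3120·13.2000] = 35.2987
Node d (S = 68): V_d = e^(−0.04)·[0.6880·13.2000 + 0.3120·0.0000] = 8.7259
Node 0 (S = 85): V_0 = e^(−0.04)·[0.6880·35.2987 + 0.3120·8.7259] = 25.9498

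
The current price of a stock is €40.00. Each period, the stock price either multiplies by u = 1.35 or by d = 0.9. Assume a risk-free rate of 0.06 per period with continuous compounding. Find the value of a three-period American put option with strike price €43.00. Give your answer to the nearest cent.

€4.22

Risk-neutral probability p = (e^0.06 − 0.9)/(1.35 − 0.9) = 0.1618/0.4500 = 0.3596
Terminal stock prices: S_uuu = 98.42, S_uud = 65.61, S_udd = 43.74, S_ddd = 29.16
Terminal payoffs (K − S): max(-55.42, 0) = 0, max(-22.61, 0) = 0, max(-0.74, 0) = 0, max(13.84, 0) = 13.84
Node uu (S = 72.9): continuation = e^(−0.06)·[0.3596·0.0000 + 0.6404·0.0000] = 0.0000; exercise value = 0.0000 ≤ continuation, so V_uu = 0.0000
Node ud (S = 48.6): continuation = e^(−0.06)·[0.3596·0.0000 + 0.6404·0.0000] = 0.0000; exercise value = 0.0000 ≤ continuation, so V_ud = 0.0000
Node dd (S = 32.4): continuation = e^(−0.06)·[0.3596·0.0000 + 0.6404·13.8400] = 8.3465; exercise value = 10.6000 > continuation, so V_dd = 10.6000 (exercise)
Node u (S = 54): continuation = e^(−0.06)·[0.3596·0.0000 + 0.6404·0.0000] = 0.0000; exercise value = 0.0000 ≤ continuation, so V_u = 0.0000
Node d (S = 36): continuation = e^(−0.06)·[0.3596·0.0000 + 0.6404·10.6000] = 6.3926; exercise value = 7.0000 > continuation, so V_d = 7.0000 (exercise)
Node 0 (S = 40): continuation = e^(−0.06)·[0.3596·0.0000 + 0.6404·7.0000] = 4.2215; exercise value = 3.0000 ≤ continuation, so V_0 = 4.2215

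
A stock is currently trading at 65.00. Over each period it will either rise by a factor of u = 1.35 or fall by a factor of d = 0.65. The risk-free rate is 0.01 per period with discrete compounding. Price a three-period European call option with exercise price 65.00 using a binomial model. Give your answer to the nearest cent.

Risk-neutral probability p = (1 + 0.01 − 0.65)/(1.35 − 0.65) = 0.3600/0.7000 = 0.5143
Terminal stock prices: S_uuu = 159.9, S_uud = 77, S_udd = 37.07, S_ddd = 17.85
Terminal payoffs (S − K): max(94.92, 0) = 94.92, max(12, 0) = 12, max(-27.93, 0) = 0, max(-47.15, 0) = 0
Node uu (S = 118.5): V_uu = 1/1.01·[0.5143·94.9244 + 0.4857·12.0006] = 54.1061
Node ud (S = 57.04): V_ud = 1/1.01·[0.5143·12.0006 + 0.4857·0.0000] = 6.1106
Node dd (S = 27.46): V_dd = 1/1.01·[0.5143·0.0000 + 0.4857·0.0000] = 0.0000
Node u (S = 87.75): V_u = 1/1.01·[0.5143·54.1061 + 0.4857·6.1106] = 30.4891
Node d (S = 42.25): V_d = 1/1.01·[0.5143·6.1106 + 0.4857·0.0000] = 3.1115
Node 0 (S = 65): V_0 = 1/1.01·[0.5143·30.4891 + 0.4857·3.1115] = 17.0212

17.02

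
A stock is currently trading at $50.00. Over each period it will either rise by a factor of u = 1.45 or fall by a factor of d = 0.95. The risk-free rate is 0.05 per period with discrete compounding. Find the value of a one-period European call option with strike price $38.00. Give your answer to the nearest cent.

Risk-neutral probability p = (1 + 0.05 − 0.95)/(1.45 − 0.95) = 0.1000/0.5000 = 0.2000
Terminal stock prices: S_u = 72.5, S_d = 47.5
Terminal payoffs (S − K): max(34.5, 0) = 34.5, max(9.5, 0) = 9.5
Node 0 (S = 50): V_0 = 1/1.05·[0.2000·34.5000 + 0.8000·9.5000] = 13.8095

$13.81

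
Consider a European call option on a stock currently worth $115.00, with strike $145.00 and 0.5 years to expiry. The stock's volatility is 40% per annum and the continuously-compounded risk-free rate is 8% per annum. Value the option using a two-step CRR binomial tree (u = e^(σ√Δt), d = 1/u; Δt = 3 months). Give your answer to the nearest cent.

CRR parameters: u = e^(σ√Δt) = e^(0.4·√0.25) = 1.2214, d = 1/u = 0.8187
Per-period rate: rΔt = 0.08·0.25 = 0.02, so R = e^0.02 = 1.0202
Risk-neutral probability p = (e^0.02 − 0.8187)/(1.2214 − 0.8187) = 0.2015/0.4027 = 0.5003
Terminal stock prices: S_uu = 171.6, S_ud = 115, S_dd = 77.09
Terminal payoffs (S − K): max(26.56, 0) = 26.56, max(-30, 0) = 0, max(-67.91, 0) = 0
Node u (S = 140.5): V_u = e^(−0.02)·[0.5003·26.5598 + 0.4997·0.0000] = 13.0257
Node d (S = 94.15): V_d = e^(−0.02)·[0.5003·0.0000 + 0.4997·0.0000] = 0.0000
Node 0 (S = 115): V_0 = e^(−0.02)·[0.5003·13.0257 + 0.4997·0.0000] = 6.3881

$6.39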